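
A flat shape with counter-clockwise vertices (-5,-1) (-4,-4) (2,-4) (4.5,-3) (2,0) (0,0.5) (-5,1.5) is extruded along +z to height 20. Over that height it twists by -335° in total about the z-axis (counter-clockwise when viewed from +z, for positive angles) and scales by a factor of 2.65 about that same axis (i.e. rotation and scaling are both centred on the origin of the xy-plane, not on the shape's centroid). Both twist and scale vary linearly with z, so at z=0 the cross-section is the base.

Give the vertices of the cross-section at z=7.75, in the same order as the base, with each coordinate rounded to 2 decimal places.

Cross-section at z=7.75: (3.99,7.35) (-0.84,9.24) (-7.14,1.68) (-8.50,-2.52) (-2.10,-2.52) (0.63,-0.52) (7.14,4.72)

t = z/height = 7.75/20 = 0.3875
s = 1 + (scale-1)·z/height = 1 + (2.65-1)·7.75/20 = 1.639375
θ = twist·z/height = -335°·7.75/20 = -129.8125° = -2.265656 rad
cos θ = -0.640277, sin θ = -0.768144 (intermediates below are computed at full precision and shown rounded to 5 d.p.)
v1: (-5,-1) → rotate → (2.43324,4.48100) → ×s → (3.98900,7.34603) → (3.99,7.35)
v2: (-4,-4) → rotate → (-0.51147,5.63368) → ×s → (-0.83848,9.23572) → (-0.84,9.24)
v3: (2,-4) → rotate → (-4.35313,1.02482) → ×s → (-7.13641,1.68007) → (-7.14,1.68)
v4: (4.5,-3) → rotate → (-5.18568,-1.53582) → ×s → (-8.50127,-2.51778) → (-8.50,-2.52)
v5: (2,0) → rotate → (-1.28055,-1.53629) → ×s → (-2.09931,-2.51855) → (-2.10,-2.52)
v6: (0,0.5) → rotate → (0.38407,-0.32014) → ×s → (0.62964,-0.52483) → (0.63,-0.52)
v7: (-5,1.5) → rotate → (4.35360,2.88030) → ×s → (7.13719,4.72190) → (7.14,4.72)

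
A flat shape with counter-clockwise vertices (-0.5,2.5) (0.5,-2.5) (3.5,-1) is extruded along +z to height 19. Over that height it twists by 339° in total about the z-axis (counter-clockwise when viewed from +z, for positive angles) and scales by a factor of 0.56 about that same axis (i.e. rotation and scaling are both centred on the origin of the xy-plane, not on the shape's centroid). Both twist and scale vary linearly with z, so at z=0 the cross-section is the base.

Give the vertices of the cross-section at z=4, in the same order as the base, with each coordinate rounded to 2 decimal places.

t = z/height = 4/19 = 0.210526
s = 1 + (scale-1)·z/height = 1 + (0.56-1)·4/19 = 0.907368
θ = twist·z/height = 339°·4/19 = 71.3684° = 1.245614 rad
cos θ = 0.319482, sin θ = 0.947592 (intermediates below are computed at full precision and shown rounded to 5 d.p.)
v1: (-0.5,2.5) → rotate → (-2.52872,0.32491) → ×s → (-2.29448,0.29481) → (-2.29,0.29)
v2: (0.5,-2.5) → rotate → (2.52872,-0.32491) → ×s → (2.29448,-0.29481) → (2.29,-0.29)
v3: (3.5,-1) → rotate → (2.06578,2.99709) → ×s → (1.87442,2.71947) → (1.87,2.72)

Cross-section at z=4: (-2.29,0.29) (2.29,-0.29) (1.87,2.72)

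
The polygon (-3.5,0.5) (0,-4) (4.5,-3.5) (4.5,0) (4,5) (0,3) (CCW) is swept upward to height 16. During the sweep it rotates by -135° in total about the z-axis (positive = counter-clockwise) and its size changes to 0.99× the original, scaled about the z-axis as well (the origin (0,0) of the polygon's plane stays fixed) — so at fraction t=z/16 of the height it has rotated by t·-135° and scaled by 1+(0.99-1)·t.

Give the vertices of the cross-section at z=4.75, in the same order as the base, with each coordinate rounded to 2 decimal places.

Cross-section at z=4.75: (-2.35,2.63) (-2.57,-3.05) (1.19,-5.56) (3.43,-2.89) (6.26,1.25) (1.93,2.29)

t = z/height = 4.75/16 = 0.296875
s = 1 + (scale-1)·z/height = 1 + (0.99-1)·4.75/16 = 0.997031
θ = twist·z/height = -135°·4.75/16 = -40.0781° = -0.699495 rad
cos θ = 0.765167, sin θ = -0.643832 (intermediates below are computed at full precision and shown rounded to 5 d.p.)
v1: (-3.5,0.5) → rotate → (-2.35617,2.63599) → ×s → (-2.34917,2.62817) → (-2.35,2.63)
v2: (0,-4) → rotate → (-2.57533,-3.06067) → ×s → (-2.56768,-3.05158) → (-2.57,-3.05)
v3: (4.5,-3.5) → rotate → (1.18984,-5.57533) → ×s → (1.18631,-5.55878) → (1.19,-5.56)
v4: (4.5,0) → rotate → (3.44325,-2.89724) → ×s → (3.43303,-2.88864) → (3.43,-2.89)
v5: (4,5) → rotate → (6.27983,1.25051) → ×s → (6.26118,1.24680) → (6.26,1.25)
v6: (0,3) → rotate → (1.93149,2.29550) → ×s → (1.92576,2.28869) → (1.93,2.29)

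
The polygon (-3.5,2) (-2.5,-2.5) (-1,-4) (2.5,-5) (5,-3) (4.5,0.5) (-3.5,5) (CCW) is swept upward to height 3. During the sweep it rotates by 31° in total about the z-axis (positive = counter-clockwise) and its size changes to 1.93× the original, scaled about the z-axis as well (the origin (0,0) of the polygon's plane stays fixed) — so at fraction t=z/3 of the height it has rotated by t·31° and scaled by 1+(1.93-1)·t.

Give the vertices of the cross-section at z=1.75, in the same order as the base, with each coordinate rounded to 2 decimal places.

Cross-section at z=1.75: (-6.09,1.26) (-2.47,-4.86) (0.45,-6.34) (6.06,-6.13) (8.77,-2.00) (6.36,2.89) (-7.53,5.66)

t = z/height = 1.75/3 = 0.583333
s = 1 + (scale-1)·z/height = 1 + (1.93-1)·1.75/3 = 1.542500
θ = twist·z/height = 31°·1.75/3 = 18.0833° = 0.315614 rad
cos θ = 0.950606, sin θ = 0.310400 (intermediates below are computed at full precision and shown rounded to 5 d.p.)
v1: (-3.5,2) → rotate → (-3.94792,0.81481) → ×s → (-6.08967,1.25685) → (-6.09,1.26)
v2: (-2.5,-2.5) → rotate → (-1.60052,-3.15251) → ×s → (-2.46879,-4.86275) → (-2.47,-4.86)
v3: (-1,-4) → rotate → (0.29099,-4.11282) → ×s → (0.44886,-6.34403) → (0.45,-6.34)
v4: (2.5,-5) → rotate → (3.92851,-3.97703) → ×s → (6.05973,-6.13457) → (6.06,-6.13)
v5: (5,-3) → rotate → (5.68423,-1.29982) → ×s → (8.76792,-2.00497) → (8.77,-2.00)
v6: (4.5,0.5) → rotate → (4.12253,1.87210) → ×s → (6.35900,2.88772) → (6.36,2.89)
v7: (-3.5,5) → rotate → (-4.87912,3.66663) → ×s → (-7.52604,5.65578) → (-7.53,5.66)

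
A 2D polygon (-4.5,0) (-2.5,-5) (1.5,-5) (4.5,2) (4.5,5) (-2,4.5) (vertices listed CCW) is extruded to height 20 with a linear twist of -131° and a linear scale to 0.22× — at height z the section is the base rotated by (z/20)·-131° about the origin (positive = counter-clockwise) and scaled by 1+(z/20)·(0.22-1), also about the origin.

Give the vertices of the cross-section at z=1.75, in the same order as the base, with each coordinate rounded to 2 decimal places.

Cross-section at z=1.75: (-4.11,0.83) (-3.21,-4.10) (0.44,-4.84) (4.48,0.99) (5.04,3.73) (-0.99,4.48)

t = z/height = 1.75/20 = 0.0875
s = 1 + (scale-1)·z/height = 1 + (0.22-1)·1.75/20 = 0.931750
θ = twist·z/height = -131°·1.75/20 = -11.4625° = -0.200058 rad
cos θ = 0.980055, sin θ = -0.198727 (intermediates below are computed at full precision and shown rounded to 5 d.p.)
v1: (-4.5,0) → rotate → (-4.41025,0.89427) → ×s → (-4.10925,0.83324) → (-4.11,0.83)
v2: (-2.5,-5) → rotate → (-3.44377,-4.40346) → ×s → (-3.20873,-4.10292) → (-3.21,-4.10)
v3: (1.5,-5) → rotate → (0.47645,-5.19836) → ×s → (0.44393,-4.84358) → (0.44,-4.84)
v4: (4.5,2) → rotate → (4.80770,1.06584) → ×s → (4.47957,0.99310) → (4.48,0.99)
v5: (4.5,5) → rotate → (5.40388,4.00601) → ×s → (5.03507,3.73260) → (5.04,3.73)
v6: (-2,4.5) → rotate → (-1.06584,4.80770) → ×s → (-0.99310,4.47957) → (-0.99,4.48)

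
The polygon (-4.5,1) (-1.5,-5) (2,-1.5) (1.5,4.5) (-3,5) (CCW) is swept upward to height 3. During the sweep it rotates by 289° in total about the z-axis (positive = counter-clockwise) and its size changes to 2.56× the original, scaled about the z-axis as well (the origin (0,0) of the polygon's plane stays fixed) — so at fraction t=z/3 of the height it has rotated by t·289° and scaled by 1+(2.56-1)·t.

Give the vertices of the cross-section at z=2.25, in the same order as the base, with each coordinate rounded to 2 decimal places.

Cross-section at z=2.25: (9.12,4.10) (-3.88,10.64) (-5.42,0.01) (3.23,-9.77) (11.71,-4.80)

t = z/height = 2.25/3 = 0.75
s = 1 + (scale-1)·z/height = 1 + (2.56-1)·2.25/3 = 2.170000
θ = twist·z/height = 289°·2.25/3 = 216.7500° = 3.783001 rad
cos θ = -0.801254, sin θ = -0.598325 (intermediates below are computed at full precision and shown rounded to 5 d.p.)
v1: (-4.5,1) → rotate → (4.20397,1.89121) → ×s → (9.12261,4.10392) → (9.12,4.10)
v2: (-1.5,-5) → rotate → (-1.78974,4.90376) → ×s → (-3.88374,10.64115) → (-3.88,10.64)
v3: (2,-1.5) → rotate → (-2.49999,0.00523) → ×s → (-5.42499,0.01135) → (-5.42,0.01)
v4: (1.5,4.5) → rotate → (1.49058,-4.50313) → ×s → (3.23456,-9.77179) → (3.23,-9.77)
v5: (-3,5) → rotate → (5.39538,-2.21130) → ×s → (11.70798,-4.79851) → (11.71,-4.80)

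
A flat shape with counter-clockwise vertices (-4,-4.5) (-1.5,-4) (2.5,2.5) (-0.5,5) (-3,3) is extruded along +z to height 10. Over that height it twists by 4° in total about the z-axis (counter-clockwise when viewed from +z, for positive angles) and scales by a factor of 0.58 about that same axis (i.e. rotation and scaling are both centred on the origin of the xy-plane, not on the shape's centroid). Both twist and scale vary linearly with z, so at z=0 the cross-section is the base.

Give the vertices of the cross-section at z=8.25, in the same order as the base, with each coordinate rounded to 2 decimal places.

Cross-section at z=8.25: (-2.44,-3.09) (-0.83,-2.67) (1.54,1.73) (-0.51,3.24) (-2.07,1.84)

t = z/height = 8.25/10 = 0.825
s = 1 + (scale-1)·z/height = 1 + (0.58-1)·8.25/10 = 0.653500
θ = twist·z/height = 4°·8.25/10 = 3.3000° = 0.057596 rad
cos θ = 0.998342, sin θ = 0.057564 (intermediates below are computed at full precision and shown rounded to 5 d.p.)
v1: (-4,-4.5) → rotate → (-3.73433,-4.72279) → ×s → (-2.44038,-3.08635) → (-2.44,-3.09)
v2: (-1.5,-4) → rotate → (-1.26726,-4.07971) → ×s → (-0.82815,-2.66609) → (-0.83,-2.67)
v3: (2.5,2.5) → rotate → (2.35194,2.63976) → ×s → (1.53700,1.72509) → (1.54,1.73)
v4: (-0.5,5) → rotate → (-0.78699,4.96293) → ×s → (-0.51430,3.24327) → (-0.51,3.24)
v5: (-3,3) → rotate → (-3.16772,2.82233) → ×s → (-2.07010,1.84439) → (-2.07,1.84)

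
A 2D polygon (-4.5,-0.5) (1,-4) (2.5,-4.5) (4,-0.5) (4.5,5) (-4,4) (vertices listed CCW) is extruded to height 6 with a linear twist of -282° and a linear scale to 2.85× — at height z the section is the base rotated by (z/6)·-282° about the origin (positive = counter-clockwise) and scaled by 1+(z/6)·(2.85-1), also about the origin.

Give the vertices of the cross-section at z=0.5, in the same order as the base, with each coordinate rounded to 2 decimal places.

t = z/height = 0.5/6 = 0.0833333
s = 1 + (scale-1)·z/height = 1 + (2.85-1)·0.5/6 = 1.154167
θ = twist·z/height = -282°·0.5/6 = -23.5000° = -0.410152 rad
cos θ = 0.917060, sin θ = -0.398749 (intermediates below are computed at full precision and shown rounded to 5 d.p.)
v1: (-4.5,-0.5) → rotate → (-4.32614,1.33584) → ×s → (-4.99309,1.54178) → (-4.99,1.54)
v2: (1,-4) → rotate → (-0.67794,-4.06699) → ×s → (-0.78245,-4.69398) → (-0.78,-4.69)
v3: (2.5,-4.5) → rotate → (0.49828,-5.12364) → ×s → (0.57510,-5.91354) → (0.58,-5.91)
v4: (4,-0.5) → rotate → (3.46887,-2.05353) → ×s → (4.00365,-2.37011) → (4.00,-2.37)
v5: (4.5,5) → rotate → (6.12052,2.79093) → ×s → (7.06410,3.22120) → (7.06,3.22)
v6: (-4,4) → rotate → (-2.07324,5.26324) → ×s → (-2.39287,6.07465) → (-2.39,6.07)

Cross-section at z=0.5: (-4.99,1.54) (-0.78,-4.69) (0.58,-5.91) (4.00,-2.37) (7.06,3.22) (-2.39,6.07)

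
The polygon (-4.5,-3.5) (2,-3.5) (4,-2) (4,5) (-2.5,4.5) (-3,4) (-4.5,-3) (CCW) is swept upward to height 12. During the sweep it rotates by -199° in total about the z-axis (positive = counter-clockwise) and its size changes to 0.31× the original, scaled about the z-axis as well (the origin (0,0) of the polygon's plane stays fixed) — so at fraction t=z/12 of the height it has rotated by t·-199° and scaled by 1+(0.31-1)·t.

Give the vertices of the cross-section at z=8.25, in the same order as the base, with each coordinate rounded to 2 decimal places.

t = z/height = 8.25/12 = 0.6875
s = 1 + (scale-1)·z/height = 1 + (0.31-1)·8.25/12 = 0.525625
θ = twist·z/height = -199°·8.25/12 = -136.8125° = -2.387829 rad
cos θ = -0.729118, sin θ = -0.684388 (intermediates below are computed at full precision and shown rounded to 5 d.p.)
v1: (-4.5,-3.5) → rotate → (0.88567,5.63166) → ×s → (0.46553,2.96014) → (0.47,2.96)
v2: (2,-3.5) → rotate → (-3.85359,1.18314) → ×s → (-2.02555,0.62189) → (-2.03,0.62)
v3: (4,-2) → rotate → (-4.28525,-1.27932) → ×s → (-2.25243,-0.67244) → (-2.25,-0.67)
v4: (4,5) → rotate → (0.50547,-6.38314) → ×s → (0.26569,-3.35514) → (0.27,-3.36)
v5: (-2.5,4.5) → rotate → (4.90254,-1.57006) → ×s → (2.57690,-0.82526) → (2.58,-0.83)
v6: (-3,4) → rotate → (4.92491,-0.86331) → ×s → (2.58865,-0.45378) → (2.59,-0.45)
v7: (-4.5,-3) → rotate → (1.22787,5.26710) → ×s → (0.64540,2.76852) → (0.65,2.77)

Cross-section at z=8.25: (0.47,2.96) (-2.03,0.62) (-2.25,-0.67) (0.27,-3.36) (2.58,-0.83) (2.59,-0.45) (0.65,2.77)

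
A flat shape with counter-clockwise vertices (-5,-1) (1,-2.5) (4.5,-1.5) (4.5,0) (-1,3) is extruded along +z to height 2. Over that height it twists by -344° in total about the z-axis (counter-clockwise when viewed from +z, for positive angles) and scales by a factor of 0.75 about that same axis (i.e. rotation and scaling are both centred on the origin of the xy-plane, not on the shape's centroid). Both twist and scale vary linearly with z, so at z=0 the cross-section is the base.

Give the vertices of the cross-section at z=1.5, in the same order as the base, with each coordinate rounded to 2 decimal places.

Cross-section at z=1.5: (1.64,-3.80) (1.82,1.22) (0.43,3.83) (-0.76,3.58) (-2.22,-1.30)

t = z/height = 1.5/2 = 0.75
s = 1 + (scale-1)·z/height = 1 + (0.75-1)·1.5/2 = 0.812500
θ = twist·z/height = -344°·1.5/2 = -258.0000° = -4.502949 rad
cos θ = -0.207912, sin θ = 0.978148 (intermediates below are computed at full precision and shown rounded to 5 d.p.)
v1: (-5,-1) → rotate → (2.01771,-4.68283) → ×s → (1.63939,-3.80480) → (1.64,-3.80)
v2: (1,-2.5) → rotate → (2.23746,1.49793) → ×s → (1.81793,1.21707) → (1.82,1.22)
v3: (4.5,-1.5) → rotate → (0.53162,4.71353) → ×s → (0.43194,3.82974) → (0.43,3.83)
v4: (4.5,0) → rotate → (-0.93560,4.40166) → ×s → (-0.76018,3.57635) → (-0.76,3.58)
v5: (-1,3) → rotate → (-2.72653,-1.60188) → ×s → (-2.21531,-1.30153) → (-2.22,-1.30)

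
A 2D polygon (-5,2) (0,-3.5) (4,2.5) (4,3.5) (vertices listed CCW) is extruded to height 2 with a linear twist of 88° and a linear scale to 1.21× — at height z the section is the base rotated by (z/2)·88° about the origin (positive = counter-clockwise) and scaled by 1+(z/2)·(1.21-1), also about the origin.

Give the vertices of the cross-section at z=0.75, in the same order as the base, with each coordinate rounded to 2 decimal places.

Cross-section at z=0.75: (-5.70,-1.13) (2.06,-3.17) (2.15,4.61) (1.56,5.52)

t = z/height = 0.75/2 = 0.375
s = 1 + (scale-1)·z/height = 1 + (1.21-1)·0.75/2 = 1.078750
θ = twist·z/height = 88°·0.75/2 = 33.0000° = 0.575959 rad
cos θ = 0.838671, sin θ = 0.544639 (intermediates below are computed at full precision and shown rounded to 5 d.p.)
v1: (-5,2) → rotate → (-5.28263,-1.04585) → ×s → (-5.69864,-1.12822) → (-5.70,-1.13)
v2: (0,-3.5) → rotate → (1.90624,-2.93535) → ×s → (2.05635,-3.16651) → (2.06,-3.17)
v3: (4,2.5) → rotate → (1.99308,4.27523) → ×s → (2.15004,4.61191) → (2.15,4.61)
v4: (4,3.5) → rotate → (1.44845,5.11390) → ×s → (1.56251,5.51662) → (1.56,5.52)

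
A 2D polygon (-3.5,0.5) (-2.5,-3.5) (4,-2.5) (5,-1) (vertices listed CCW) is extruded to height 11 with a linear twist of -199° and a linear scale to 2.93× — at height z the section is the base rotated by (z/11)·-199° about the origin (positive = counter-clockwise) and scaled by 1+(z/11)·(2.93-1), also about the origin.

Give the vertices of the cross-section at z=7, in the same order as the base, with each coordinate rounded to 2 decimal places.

Cross-section at z=7: (5.55,5.59) (-2.93,9.12) (-9.79,-3.83) (-8.44,-7.61)

t = z/height = 7/11 = 0.636364
s = 1 + (scale-1)·z/height = 1 + (2.93-1)·7/11 = 2.228182
θ = twist·z/height = -199°·7/11 = -126.6364° = -2.210221 rad
cos θ = -0.596734, sin θ = -0.802439 (intermediates below are computed at full precision and shown rounded to 5 d.p.)
v1: (-3.5,0.5) → rotate → (2.48979,2.51017) → ×s → (5.54770,5.59311) → (5.55,5.59)
v2: (-2.5,-3.5) → rotate → (-1.31670,4.09467) → ×s → (-2.93385,9.12366) → (-2.93,9.12)
v3: (4,-2.5) → rotate → (-4.39303,-1.71792) → ×s → (-9.78848,-3.82784) → (-9.79,-3.83)
v4: (5,-1) → rotate → (-3.78611,-3.41546) → ×s → (-8.43614,-7.61027) → (-8.44,-7.61)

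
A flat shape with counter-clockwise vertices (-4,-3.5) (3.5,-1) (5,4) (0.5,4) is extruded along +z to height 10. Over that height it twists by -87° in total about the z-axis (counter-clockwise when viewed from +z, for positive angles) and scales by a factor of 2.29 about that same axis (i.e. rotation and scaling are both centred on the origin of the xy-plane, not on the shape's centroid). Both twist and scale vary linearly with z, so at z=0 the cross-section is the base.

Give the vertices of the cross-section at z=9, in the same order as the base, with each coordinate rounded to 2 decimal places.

t = z/height = 9/10 = 0.9
s = 1 + (scale-1)·z/height = 1 + (2.29-1)·9/10 = 2.161000
θ = twist·z/height = -87°·9/10 = -78.3000° = -1.366593 rad
cos θ = 0.202787, sin θ = -0.979223 (intermediates below are computed at full precision and shown rounded to 5 d.p.)
v1: (-4,-3.5) → rotate → (-4.23843,3.20714) → ×s → (-9.15925,6.93062) → (-9.16,6.93)
v2: (3.5,-1) → rotate → (-0.26947,-3.63007) → ×s → (-0.58232,-7.84458) → (-0.58,-7.84)
v3: (5,4) → rotate → (4.93083,-4.08496) → ×s → (10.65552,-8.82761) → (10.66,-8.83)
v4: (0.5,4) → rotate → (4.01828,0.32154) → ×s → (8.68351,0.69484) → (8.68,0.69)

Cross-section at z=9: (-9.16,6.93) (-0.58,-7.84) (10.66,-8.83) (8.68,0.69)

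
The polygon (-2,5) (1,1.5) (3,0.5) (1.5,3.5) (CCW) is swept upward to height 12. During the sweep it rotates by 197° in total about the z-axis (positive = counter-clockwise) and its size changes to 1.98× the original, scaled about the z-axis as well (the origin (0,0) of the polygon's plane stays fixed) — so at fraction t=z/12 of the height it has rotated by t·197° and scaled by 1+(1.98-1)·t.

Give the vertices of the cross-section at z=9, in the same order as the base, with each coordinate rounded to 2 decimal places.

t = z/height = 9/12 = 0.75
s = 1 + (scale-1)·z/height = 1 + (1.98-1)·9/12 = 1.735000
θ = twist·z/height = 197°·9/12 = 147.7500° = 2.578724 rad
cos θ = -0.845728, sin θ = 0.533615 (intermediates below are computed at full precision and shown rounded to 5 d.p.)
v1: (-2,5) → rotate → (-0.97662,-5.29587) → ×s → (-1.69443,-9.18833) → (-1.69,-9.19)
v2: (1,1.5) → rotate → (-1.64615,-0.73498) → ×s → (-2.85607,-1.27519) → (-2.86,-1.28)
v3: (3,0.5) → rotate → (-2.80399,1.17798) → ×s → (-4.86492,2.04379) → (-4.86,2.04)
v4: (1.5,3.5) → rotate → (-3.13624,-2.15963) → ×s → (-5.44138,-3.74695) → (-5.44,-3.75)

Cross-section at z=9: (-1.69,-9.19) (-2.86,-1.28) (-4.86,2.04) (-5.44,-3.75)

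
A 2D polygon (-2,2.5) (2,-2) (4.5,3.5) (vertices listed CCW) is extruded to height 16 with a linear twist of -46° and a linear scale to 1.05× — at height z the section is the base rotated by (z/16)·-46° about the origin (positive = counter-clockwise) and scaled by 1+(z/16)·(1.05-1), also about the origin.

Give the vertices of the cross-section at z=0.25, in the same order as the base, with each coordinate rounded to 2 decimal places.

t = z/height = 0.25/16 = 0.015625
s = 1 + (scale-1)·z/height = 1 + (1.05-1)·0.25/16 = 1.000781
θ = twist·z/height = -46°·0.25/16 = -0.7188° = -0.012545 rad
cos θ = 0.999921, sin θ = -0.012544 (intermediates below are computed at full precision and shown rounded to 5 d.p.)
v1: (-2,2.5) → rotate → (-1.96848,2.52489) → ×s → (-1.97002,2.52686) → (-1.97,2.53)
v2: (2,-2) → rotate → (1.97475,-2.02493) → ×s → (1.97630,-2.02651) → (1.98,-2.03)
v3: (4.5,3.5) → rotate → (4.54355,3.44328) → ×s → (4.54710,3.44597) → (4.55,3.45)

Cross-section at z=0.25: (-1.97,2.53) (1.98,-2.03) (4.55,3.45)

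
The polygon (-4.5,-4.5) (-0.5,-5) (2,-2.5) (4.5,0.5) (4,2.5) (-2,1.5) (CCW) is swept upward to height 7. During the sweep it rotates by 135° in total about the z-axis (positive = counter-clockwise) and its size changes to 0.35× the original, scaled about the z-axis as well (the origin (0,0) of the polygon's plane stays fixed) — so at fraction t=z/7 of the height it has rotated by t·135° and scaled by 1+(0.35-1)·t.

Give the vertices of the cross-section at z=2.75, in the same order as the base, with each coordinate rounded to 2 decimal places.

Cross-section at z=2.75: (0.66,-4.69) (2.75,-2.54) (2.38,0.07) (1.72,2.90) (0.30,3.50) (-1.79,-0.52)

t = z/height = 2.75/7 = 0.392857
s = 1 + (scale-1)·z/height = 1 + (0.35-1)·2.75/7 = 0.744643
θ = twist·z/height = 135°·2.75/7 = 53.0357° = 0.925648 rad
cos θ = 0.601317, sin θ = 0.799010 (intermediates below are computed at full precision and shown rounded to 5 d.p.)
v1: (-4.5,-4.5) → rotate → (0.88962,-6.30147) → ×s → (0.66245,-4.69235) → (0.66,-4.69)
v2: (-0.5,-5) → rotate → (3.69439,-3.40609) → ×s → (2.75100,-2.53632) → (2.75,-2.54)
v3: (2,-2.5) → rotate → (3.20016,0.09473) → ×s → (2.38298,0.07054) → (2.38,0.07)
v4: (4.5,0.5) → rotate → (2.30642,3.89621) → ×s → (1.71746,2.90128) → (1.72,2.90)
v5: (4,2.5) → rotate → (0.40774,4.69933) → ×s → (0.30362,3.49933) → (0.30,3.50)
v6: (-2,1.5) → rotate → (-2.40115,-0.69605) → ×s → (-1.78800,-0.51831) → (-1.79,-0.52)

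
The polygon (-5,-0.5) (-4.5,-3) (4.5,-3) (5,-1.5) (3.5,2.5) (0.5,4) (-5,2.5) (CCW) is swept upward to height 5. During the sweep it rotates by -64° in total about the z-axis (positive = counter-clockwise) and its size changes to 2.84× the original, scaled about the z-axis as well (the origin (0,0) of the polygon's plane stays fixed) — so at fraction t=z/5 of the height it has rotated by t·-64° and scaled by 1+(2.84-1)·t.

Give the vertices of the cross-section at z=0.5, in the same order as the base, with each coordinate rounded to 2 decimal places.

Cross-section at z=0.5: (-5.95,0.07) (-5.69,-2.94) (4.90,-4.12) (5.69,-2.42) (4.45,2.48) (1.12,4.64) (-5.55,3.60)

t = z/height = 0.5/5 = 0.1
s = 1 + (scale-1)·z/height = 1 + (2.84-1)·0.5/5 = 1.184000
θ = twist·z/height = -64°·0.5/5 = -6.4000° = -0.111701 rad
cos θ = 0.993768, sin θ = -0.111469 (intermediates below are computed at full precision and shown rounded to 5 d.p.)
v1: (-5,-0.5) → rotate → (-5.02457,0.06046) → ×s → (-5.94910,0.07159) → (-5.95,0.07)
v2: (-4.5,-3) → rotate → (-4.80636,-2.47969) → ×s → (-5.69073,-2.93596) → (-5.69,-2.94)
v3: (4.5,-3) → rotate → (4.13755,-3.48291) → ×s → (4.89886,-4.12377) → (4.90,-4.12)
v4: (5,-1.5) → rotate → (4.80164,-2.04800) → ×s → (5.68514,-2.42483) → (5.69,-2.42)
v5: (3.5,2.5) → rotate → (3.75686,2.09428) → ×s → (4.44812,2.47963) → (4.45,2.48)
v6: (0.5,4) → rotate → (0.94276,3.91934) → ×s → (1.11623,4.64050) → (1.12,4.64)
v7: (-5,2.5) → rotate → (-4.69017,3.04176) → ×s → (-5.55316,3.60145) → (-5.55,3.60)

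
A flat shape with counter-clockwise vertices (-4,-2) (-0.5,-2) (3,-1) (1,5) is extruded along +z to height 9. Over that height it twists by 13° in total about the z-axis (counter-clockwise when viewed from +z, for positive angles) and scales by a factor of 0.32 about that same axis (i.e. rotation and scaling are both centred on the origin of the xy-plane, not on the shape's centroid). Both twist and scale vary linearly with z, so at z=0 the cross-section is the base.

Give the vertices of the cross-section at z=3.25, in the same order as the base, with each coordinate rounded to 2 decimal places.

Cross-section at z=3.25: (-2.88,-1.75) (-0.25,-1.53) (2.32,-0.57) (0.44,3.82)

t = z/height = 3.25/9 = 0.361111
s = 1 + (scale-1)·z/height = 1 + (0.32-1)·3.25/9 = 0.754444
θ = twist·z/height = 13°·3.25/9 = 4.6944° = 0.081934 rad
cos θ = 0.996645, sin θ = 0.081842 (intermediates below are computed at full precision and shown rounded to 5 d.p.)
v1: (-4,-2) → rotate → (-3.82290,-2.32066) → ×s → (-2.88416,-1.75081) → (-2.88,-1.75)
v2: (-0.5,-2) → rotate → (-0.33464,-2.03421) → ×s → (-0.25247,-1.53470) → (-0.25,-1.53)
v3: (3,-1) → rotate → (3.07178,-0.75112) → ×s → (2.31749,-0.56668) → (2.32,-0.57)
v4: (1,5) → rotate → (0.58744,5.06507) → ×s → (0.44319,3.82131) → (0.44,3.82)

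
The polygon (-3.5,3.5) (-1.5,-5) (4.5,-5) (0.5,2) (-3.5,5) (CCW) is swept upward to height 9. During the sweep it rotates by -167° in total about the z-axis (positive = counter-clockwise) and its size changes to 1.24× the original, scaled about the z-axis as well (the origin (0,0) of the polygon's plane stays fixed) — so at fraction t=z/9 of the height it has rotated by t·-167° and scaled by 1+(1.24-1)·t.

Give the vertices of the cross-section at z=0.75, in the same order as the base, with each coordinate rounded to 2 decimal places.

Cross-section at z=0.75: (-2.61,4.32) (-2.71,-4.58) (3.23,-6.05) (0.99,1.86) (-2.24,5.81)

t = z/height = 0.75/9 = 0.0833333
s = 1 + (scale-1)·z/height = 1 + (1.24-1)·0.75/9 = 1.020000
θ = twist·z/height = -167°·0.75/9 = -13.9167° = -0.242892 rad
cos θ = 0.970647, sin θ = -0.240510 (intermediates below are computed at full precision and shown rounded to 5 d.p.)
v1: (-3.5,3.5) → rotate → (-2.55548,4.23905) → ×s → (-2.60659,4.32383) → (-2.61,4.32)
v2: (-1.5,-5) → rotate → (-2.65852,-4.49247) → ×s → (-2.71169,-4.58232) → (-2.71,-4.58)
v3: (4.5,-5) → rotate → (3.16536,-5.93553) → ×s → (3.22866,-6.05424) → (3.23,-6.05)
v4: (0.5,2) → rotate → (0.96634,1.82104) → ×s → (0.98567,1.85746) → (0.99,1.86)
v5: (-3.5,5) → rotate → (-2.19471,5.69502) → ×s → (-2.23861,5.80892) → (-2.24,5.81)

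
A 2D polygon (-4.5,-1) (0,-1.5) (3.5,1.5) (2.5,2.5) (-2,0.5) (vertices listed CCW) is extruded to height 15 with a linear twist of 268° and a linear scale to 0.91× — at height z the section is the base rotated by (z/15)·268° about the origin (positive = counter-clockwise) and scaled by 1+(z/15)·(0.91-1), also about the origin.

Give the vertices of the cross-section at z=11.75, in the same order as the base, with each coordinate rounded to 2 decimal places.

t = z/height = 11.75/15 = 0.783333
s = 1 + (scale-1)·z/height = 1 + (0.91-1)·11.75/15 = 0.929500
θ = twist·z/height = 268°·11.75/15 = 209.9333° = 3.664028 rad
cos θ = -0.866607, sin θ = -0.498992 (intermediates below are computed at full precision and shown rounded to 5 d.p.)
v1: (-4.5,-1) → rotate → (3.40074,3.11207) → ×s → (3.16099,2.89267) → (3.16,2.89)
v2: (0,-1.5) → rotate → (-0.74849,1.29991) → ×s → (-0.69572,1.20827) → (-0.70,1.21)
v3: (3.5,1.5) → rotate → (-2.28464,-3.04638) → ×s → (-2.12357,-2.83161) → (-2.12,-2.83)
v4: (2.5,2.5) → rotate → (-0.91904,-3.41400) → ×s → (-0.85424,-3.17331) → (-0.85,-3.17)
v5: (-2,0.5) → rotate → (1.98271,0.56468) → ×s → (1.84293,0.52487) → (1.84,0.52)

Cross-section at z=11.75: (3.16,2.89) (-0.70,1.21) (-2.12,-2.83) (-0.85,-3.17) (1.84,0.52)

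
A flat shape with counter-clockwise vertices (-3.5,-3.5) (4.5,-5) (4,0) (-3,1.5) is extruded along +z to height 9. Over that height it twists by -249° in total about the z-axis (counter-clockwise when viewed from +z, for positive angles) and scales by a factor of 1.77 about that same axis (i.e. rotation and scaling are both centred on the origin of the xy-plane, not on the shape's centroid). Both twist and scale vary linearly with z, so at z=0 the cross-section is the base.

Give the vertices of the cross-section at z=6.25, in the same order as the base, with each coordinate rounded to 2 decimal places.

t = z/height = 6.25/9 = 0.694444
s = 1 + (scale-1)·z/height = 1 + (1.77-1)·6.25/9 = 1.534722
θ = twist·z/height = -249°·6.25/9 = -172.9167° = -3.017965 rad
cos θ = -0.992368, sin θ = -0.123313 (intermediates below are computed at full precision and shown rounded to 5 d.p.)
v1: (-3.5,-3.5) → rotate → (3.04169,3.90488) → ×s → (4.66815,5.99291) → (4.67,5.99)
v2: (4.5,-5) → rotate → (-5.08222,4.40693) → ×s → (-7.79980,6.76342) → (-7.80,6.76)
v3: (4,0) → rotate → (-3.96947,-0.49325) → ×s → (-6.09204,-0.75700) → (-6.09,-0.76)
v4: (-3,1.5) → rotate → (3.16207,-1.11861) → ×s → (4.85290,-1.71676) → (4.85,-1.72)

Cross-section at z=6.25: (4.67,5.99) (-7.80,6.76) (-6.09,-0.76) (4.85,-1.72)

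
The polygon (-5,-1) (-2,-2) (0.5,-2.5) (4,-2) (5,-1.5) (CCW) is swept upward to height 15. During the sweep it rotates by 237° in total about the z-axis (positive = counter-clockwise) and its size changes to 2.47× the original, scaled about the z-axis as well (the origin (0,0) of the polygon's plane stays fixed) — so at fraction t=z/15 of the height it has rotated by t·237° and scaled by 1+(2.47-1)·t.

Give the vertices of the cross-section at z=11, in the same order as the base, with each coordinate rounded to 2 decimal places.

Cross-section at z=11: (10.55,0.94) (4.58,3.68) (-0.47,5.28) (-7.81,5.03) (-9.99,4.22)

t = z/height = 11/15 = 0.733333
s = 1 + (scale-1)·z/height = 1 + (2.47-1)·11/15 = 2.078000
θ = twist·z/height = 237°·11/15 = 173.8000° = 3.033382 rad
cos θ = -0.994151, sin θ = 0.107999 (intermediates below are computed at full precision and shown rounded to 5 d.p.)
v1: (-5,-1) → rotate → (5.07875,0.45415) → ×s → (10.55365,0.94373) → (10.55,0.94)
v2: (-2,-2) → rotate → (2.20430,1.77230) → ×s → (4.58054,3.68285) → (4.58,3.68)
v3: (0.5,-2.5) → rotate → (-0.22708,2.53938) → ×s → (-0.47187,5.27683) → (-0.47,5.28)
v4: (4,-2) → rotate → (-3.76061,2.42030) → ×s → (-7.81454,5.02938) → (-7.81,5.03)
v5: (5,-1.5) → rotate → (-4.80876,2.03122) → ×s → (-9.99259,4.22088) → (-9.99,4.22)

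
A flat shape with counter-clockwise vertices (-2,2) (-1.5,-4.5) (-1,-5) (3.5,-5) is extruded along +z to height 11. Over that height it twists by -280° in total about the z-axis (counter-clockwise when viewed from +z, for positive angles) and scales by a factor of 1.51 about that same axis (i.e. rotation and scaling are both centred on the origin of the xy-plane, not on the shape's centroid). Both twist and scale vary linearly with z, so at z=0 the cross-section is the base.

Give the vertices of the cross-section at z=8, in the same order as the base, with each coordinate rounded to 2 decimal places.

Cross-section at z=8: (1.41,-3.61) (4.36,4.83) (4.00,5.73) (-1.65,8.20)

t = z/height = 8/11 = 0.727273
s = 1 + (scale-1)·z/height = 1 + (1.51-1)·8/11 = 1.370909
θ = twist·z/height = -280°·8/11 = -203.6364° = -3.554125 rad
cos θ = -0.916108, sin θ = 0.400931 (intermediates below are computed at full precision and shown rounded to 5 d.p.)
v1: (-2,2) → rotate → (1.03036,-2.63408) → ×s → (1.41252,-3.61108) → (1.41,-3.61)
v2: (-1.5,-4.5) → rotate → (3.17835,3.52109) → ×s → (4.35723,4.82710) → (4.36,4.83)
v3: (-1,-5) → rotate → (2.92076,4.17961) → ×s → (4.00410,5.72987) → (4.00,5.73)
v4: (3.5,-5) → rotate → (-1.20173,5.98380) → ×s → (-1.64746,8.20324) → (-1.65,8.20)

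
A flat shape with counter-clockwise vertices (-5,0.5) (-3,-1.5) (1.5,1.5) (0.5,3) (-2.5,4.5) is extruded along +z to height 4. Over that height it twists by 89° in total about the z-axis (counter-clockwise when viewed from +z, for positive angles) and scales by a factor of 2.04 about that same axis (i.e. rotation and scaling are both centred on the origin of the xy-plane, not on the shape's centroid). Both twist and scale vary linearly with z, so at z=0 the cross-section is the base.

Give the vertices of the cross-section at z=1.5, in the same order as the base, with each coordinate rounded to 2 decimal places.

Cross-section at z=1.5: (-6.19,-3.24) (-2.34,-4.04) (0.59,2.89) (-1.71,3.86) (-6.34,3.31)

t = z/height = 1.5/4 = 0.375
s = 1 + (scale-1)·z/height = 1 + (2.04-1)·1.5/4 = 1.390000
θ = twist·z/height = 89°·1.5/4 = 33.3750° = 0.582504 rad
cos θ = 0.835088, sin θ = 0.550116 (intermediates below are computed at full precision and shown rounded to 5 d.p.)
v1: (-5,0.5) → rotate → (-4.45050,-2.33304) → ×s → (-6.18619,-3.24292) → (-6.19,-3.24)
v2: (-3,-1.5) → rotate → (-1.68009,-2.90298) → ×s → (-2.33532,-4.03514) → (-2.34,-4.04)
v3: (1.5,1.5) → rotate → (0.42746,2.07781) → ×s → (0.59417,2.88815) → (0.59,2.89)
v4: (0.5,3) → rotate → (-1.23281,2.78032) → ×s → (-1.71360,3.86465) → (-1.71,3.86)
v5: (-2.5,4.5) → rotate → (-4.56324,2.38260) → ×s → (-6.34291,3.31182) → (-6.34,3.31)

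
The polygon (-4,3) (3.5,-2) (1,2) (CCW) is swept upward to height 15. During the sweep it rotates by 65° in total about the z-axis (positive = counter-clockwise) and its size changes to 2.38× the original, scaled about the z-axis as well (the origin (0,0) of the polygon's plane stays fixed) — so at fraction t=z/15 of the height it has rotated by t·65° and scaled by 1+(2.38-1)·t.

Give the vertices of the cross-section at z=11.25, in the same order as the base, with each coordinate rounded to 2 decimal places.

Cross-section at z=11.25: (-9.96,-2.09) (7.76,2.67) (-1.72,4.21)

t = z/height = 11.25/15 = 0.75
s = 1 + (scale-1)·z/height = 1 + (2.38-1)·11.25/15 = 2.035000
θ = twist·z/height = 65°·11.25/15 = 48.7500° = 0.850848 rad
cos θ = 0.659346, sin θ = 0.751840 (intermediates below are computed at full precision and shown rounded to 5 d.p.)
v1: (-4,3) → rotate → (-4.89290,-1.02932) → ×s → (-9.95706,-2.09467) → (-9.96,-2.09)
v2: (3.5,-2) → rotate → (3.81139,1.31275) → ×s → (7.75618,2.67144) → (7.76,2.67)
v3: (1,2) → rotate → (-0.84433,2.07053) → ×s → (-1.71822,4.21353) → (-1.72,4.21)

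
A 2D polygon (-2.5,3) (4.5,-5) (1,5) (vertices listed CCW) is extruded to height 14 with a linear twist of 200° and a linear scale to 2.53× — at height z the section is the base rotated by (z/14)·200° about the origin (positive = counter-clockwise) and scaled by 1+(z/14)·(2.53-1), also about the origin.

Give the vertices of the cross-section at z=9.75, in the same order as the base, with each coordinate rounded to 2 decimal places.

t = z/height = 9.75/14 = 0.696429
s = 1 + (scale-1)·z/height = 1 + (2.53-1)·9.75/14 = 2.065536
θ = twist·z/height = 200°·9.75/14 = 139.2857° = 2.430994 rad
cos θ = -0.757972, sin θ = 0.652287 (intermediates below are computed at full precision and shown rounded to 5 d.p.)
v1: (-2.5,3) → rotate → (-0.06193,-3.90463) → ×s → (-0.12792,-8.06516) → (-0.13,-8.07)
v2: (4.5,-5) → rotate → (-0.14944,6.72515) → ×s → (-0.30866,13.89104) → (-0.31,13.89)
v3: (1,5) → rotate → (-4.01941,-3.13757) → ×s → (-8.30223,-6.48077) → (-8.30,-6.48)

Cross-section at z=9.75: (-0.13,-8.07) (-0.31,13.89) (-8.30,-6.48)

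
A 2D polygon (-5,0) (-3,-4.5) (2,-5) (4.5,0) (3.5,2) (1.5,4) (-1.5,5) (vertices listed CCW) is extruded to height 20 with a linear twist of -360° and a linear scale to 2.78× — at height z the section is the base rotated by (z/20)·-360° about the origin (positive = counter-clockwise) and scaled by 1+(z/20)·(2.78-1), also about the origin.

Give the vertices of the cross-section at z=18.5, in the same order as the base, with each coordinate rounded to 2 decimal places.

Cross-section at z=18.5: (-11.79,-6.01) (-1.67,-14.22) (10.72,-9.39) (10.61,5.41) (5.85,8.92) (-1.27,11.23) (-9.54,9.99)

t = z/height = 18.5/20 = 0.925
s = 1 + (scale-1)·z/height = 1 + (2.78-1)·18.5/20 = 2.646500
θ = twist·z/height = -360°·18.5/20 = -333.0000° = -5.811946 rad
cos θ = 0.891007, sin θ = 0.453990 (intermediates below are computed at full precision and shown rounded to 5 d.p.)
v1: (-5,0) → rotate → (-4.45503,-2.26995) → ×s → (-11.79024,-6.00743) → (-11.79,-6.01)
v2: (-3,-4.5) → rotate → (-0.63006,-5.37150) → ×s → (-1.66746,-14.21568) → (-1.67,-14.22)
v3: (2,-5) → rotate → (4.05197,-3.54705) → ×s → (10.72353,-9.38727) → (10.72,-9.39)
v4: (4.5,0) → rotate → (4.00953,2.04296) → ×s → (10.61122,5.40669) → (10.61,5.41)
v5: (3.5,2) → rotate → (2.21054,3.37098) → ×s → (5.85020,8.92130) → (5.85,8.92)
v6: (1.5,4) → rotate → (-0.47945,4.24501) → ×s → (-1.26887,11.23442) → (-1.27,11.23)
v7: (-1.5,5) → rotate → (-3.60646,3.77405) → ×s → (-9.54450,9.98802) → (-9.54,9.99)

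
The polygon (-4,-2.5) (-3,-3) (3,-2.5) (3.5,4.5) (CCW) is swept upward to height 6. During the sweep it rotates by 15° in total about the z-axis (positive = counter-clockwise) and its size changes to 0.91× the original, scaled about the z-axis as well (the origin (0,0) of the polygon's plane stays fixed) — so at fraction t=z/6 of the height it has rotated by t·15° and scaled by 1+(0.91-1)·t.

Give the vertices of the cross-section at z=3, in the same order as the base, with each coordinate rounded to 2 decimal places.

t = z/height = 3/6 = 0.5
s = 1 + (scale-1)·z/height = 1 + (0.91-1)·3/6 = 0.955000
θ = twist·z/height = 15°·3/6 = 7.5000° = 0.130900 rad
cos θ = 0.991445, sin θ = 0.130526 (intermediates below are computed at full precision and shown rounded to 5 d.p.)
v1: (-4,-2.5) → rotate → (-3.63946,-3.00072) → ×s → (-3.47569,-2.86568) → (-3.48,-2.87)
v2: (-3,-3) → rotate → (-2.58276,-3.36591) → ×s → (-2.46653,-3.21445) → (-2.47,-3.21)
v3: (3,-2.5) → rotate → (3.30065,-2.08703) → ×s → (3.15212,-1.99312) → (3.15,-1.99)
v4: (3.5,4.5) → rotate → (2.88269,4.91834) → ×s → (2.75297,4.69702) → (2.75,4.70)

Cross-section at z=3: (-3.48,-2.87) (-2.47,-3.21) (3.15,-1.99) (2.75,4.70)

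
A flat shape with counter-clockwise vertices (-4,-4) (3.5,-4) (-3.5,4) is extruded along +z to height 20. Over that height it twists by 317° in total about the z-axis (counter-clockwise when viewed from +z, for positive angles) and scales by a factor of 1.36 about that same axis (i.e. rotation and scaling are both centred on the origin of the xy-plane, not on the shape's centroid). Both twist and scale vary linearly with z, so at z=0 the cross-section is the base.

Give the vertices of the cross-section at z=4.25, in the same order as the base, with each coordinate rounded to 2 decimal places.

Cross-section at z=4.25: (2.32,-5.63) (5.42,1.82) (-5.42,-1.82)

t = z/height = 4.25/20 = 0.2125
s = 1 + (scale-1)·z/height = 1 + (1.36-1)·4.25/20 = 1.076500
θ = twist·z/height = 317°·4.25/20 = 67.3625° = 1.175697 rad
cos θ = 0.384899, sin θ = 0.922958 (intermediates below are computed at full precision and shown rounded to 5 d.p.)
v1: (-4,-4) → rotate → (2.15224,-5.23143) → ×s → (2.31688,-5.63164) → (2.32,-5.63)
v2: (3.5,-4) → rotate → (5.03898,1.69076) → ×s → (5.42446,1.82010) → (5.42,1.82)
v3: (-3.5,4) → rotate → (-5.03898,-1.69076) → ×s → (-5.42446,-1.82010) → (-5.42,-1.82)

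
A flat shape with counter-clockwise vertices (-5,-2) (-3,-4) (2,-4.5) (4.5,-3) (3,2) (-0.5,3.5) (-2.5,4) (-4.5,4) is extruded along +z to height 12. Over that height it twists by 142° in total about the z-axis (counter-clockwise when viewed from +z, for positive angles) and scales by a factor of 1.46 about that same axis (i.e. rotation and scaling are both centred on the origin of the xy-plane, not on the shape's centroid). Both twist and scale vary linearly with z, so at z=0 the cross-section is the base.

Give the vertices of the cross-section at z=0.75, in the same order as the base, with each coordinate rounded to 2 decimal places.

Cross-section at z=0.75: (-4.76,-2.83) (-2.41,-4.54) (2.75,-4.26) (5.05,-2.34) (2.73,2.51) (-1.06,3.48) (-3.18,3.67) (-5.21,3.35)

t = z/height = 0.75/12 = 0.0625
s = 1 + (scale-1)·z/height = 1 + (1.46-1)·0.75/12 = 1.028750
θ = twist·z/height = 142°·0.75/12 = 8.8750° = 0.154898 rad
cos θ = 0.988027, sin θ = 0.154279 (intermediates below are computed at full precision and shown rounded to 5 d.p.)
v1: (-5,-2) → rotate → (-4.63158,-2.74745) → ×s → (-4.76474,-2.82644) → (-4.76,-2.83)
v2: (-3,-4) → rotate → (-2.34696,-4.41495) → ×s → (-2.41444,-4.54188) → (-2.41,-4.54)
v3: (2,-4.5) → rotate → (2.67031,-4.13756) → ×s → (2.74708,-4.25652) → (2.75,-4.26)
v4: (4.5,-3) → rotate → (4.90896,-2.26983) → ×s → (5.05009,-2.33508) → (5.05,-2.34)
v5: (3,2) → rotate → (2.65552,2.43889) → ×s → (2.73187,2.50901) → (2.73,2.51)
v6: (-0.5,3.5) → rotate → (-1.03399,3.38096) → ×s → (-1.06372,3.47816) → (-1.06,3.48)
v7: (-2.5,4) → rotate → (-3.08719,3.56641) → ×s → (-3.17594,3.66895) → (-3.18,3.67)
v8: (-4.5,4) → rotate → (-5.06324,3.25785) → ×s → (-5.20881,3.35152) → (-5.21,3.35)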